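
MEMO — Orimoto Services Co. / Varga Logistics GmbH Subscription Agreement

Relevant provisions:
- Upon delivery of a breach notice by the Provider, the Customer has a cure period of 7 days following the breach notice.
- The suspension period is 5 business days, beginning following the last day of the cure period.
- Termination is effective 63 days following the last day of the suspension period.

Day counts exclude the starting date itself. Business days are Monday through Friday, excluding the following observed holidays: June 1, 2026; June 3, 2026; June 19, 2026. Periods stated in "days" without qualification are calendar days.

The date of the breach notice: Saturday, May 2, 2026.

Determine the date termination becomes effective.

The last day of the cure period: 7 calendar days after May 2, 2026 is May 9, 2026.
From Saturday, May 9, 2026, 5 business days (May 11, May 12, May 13, May 14, May 15, skipping weekends) brings us to Friday, May 15, 2026, which is the last day of the suspension period.
The date termination becomes effective: 63 calendar days after May 15, 2026 is July 17, 2026.

July 17, 2026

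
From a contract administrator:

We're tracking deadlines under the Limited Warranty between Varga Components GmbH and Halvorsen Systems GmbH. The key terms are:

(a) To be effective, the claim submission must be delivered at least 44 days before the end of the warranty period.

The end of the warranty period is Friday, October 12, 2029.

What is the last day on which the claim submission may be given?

August 29, 2029

Counting back 44 calendar days from October 12, 2029 gives August 29, 2029.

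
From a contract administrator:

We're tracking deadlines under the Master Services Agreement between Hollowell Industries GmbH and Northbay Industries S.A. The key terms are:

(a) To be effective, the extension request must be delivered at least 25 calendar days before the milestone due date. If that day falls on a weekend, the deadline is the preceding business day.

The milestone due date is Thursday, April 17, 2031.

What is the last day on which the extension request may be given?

Counting back 25 calendar days from April 17, 2031 gives March 23, 2031. That is a Sunday, so the deadline moves back to Friday, March 21, 2031.

March 21, 2031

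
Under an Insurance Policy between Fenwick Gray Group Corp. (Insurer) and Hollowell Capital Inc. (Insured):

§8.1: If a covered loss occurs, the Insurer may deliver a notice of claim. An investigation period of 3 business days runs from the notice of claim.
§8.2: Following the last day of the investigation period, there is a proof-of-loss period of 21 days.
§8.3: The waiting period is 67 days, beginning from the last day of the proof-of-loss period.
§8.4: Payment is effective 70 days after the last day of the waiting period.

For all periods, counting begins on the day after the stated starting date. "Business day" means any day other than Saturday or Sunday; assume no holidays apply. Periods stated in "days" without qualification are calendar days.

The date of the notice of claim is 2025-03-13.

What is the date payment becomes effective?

2025-08-23

From Thursday, 2025-03-13, 3 business days (Mar 14, Mar 17, Mar 18, skipping weekends) brings us to Tuesday, 2025-03-18, which is the last day of the investigation period.
Adding 21 calendar days to 2025-03-18 gives 2025-04-08, which is the last day of the proof-of-loss period.
The last day of the waiting period: 2025-04-08 + 67 days = 2025-06-14.
The date payment becomes effective: 2025-06-14 + 70 days = 2025-08-23.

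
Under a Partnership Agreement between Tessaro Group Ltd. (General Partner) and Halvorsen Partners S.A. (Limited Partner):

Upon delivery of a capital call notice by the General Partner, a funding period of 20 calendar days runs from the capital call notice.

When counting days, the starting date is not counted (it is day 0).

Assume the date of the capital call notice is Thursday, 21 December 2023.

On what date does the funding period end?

10 January 2024

The last day of the funding period: 20 calendar days after 21 December 2023 is 10 January 2024.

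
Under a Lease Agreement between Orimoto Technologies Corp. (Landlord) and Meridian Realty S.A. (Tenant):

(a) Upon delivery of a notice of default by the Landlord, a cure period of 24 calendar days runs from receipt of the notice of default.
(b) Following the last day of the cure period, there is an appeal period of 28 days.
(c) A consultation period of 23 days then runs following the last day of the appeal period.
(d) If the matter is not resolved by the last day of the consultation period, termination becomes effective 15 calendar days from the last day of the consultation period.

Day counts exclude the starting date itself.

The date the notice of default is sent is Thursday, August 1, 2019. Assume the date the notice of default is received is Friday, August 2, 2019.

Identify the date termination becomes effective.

October 31, 2019

Adding 24 calendar days to August 2, 2019 gives August 26, 2019, which is the last day of the cure period.
The last day of the appeal period: August 26, 2019 + 28 days = September 23, 2019.
The last day of the consultation period: 23 calendar days after September 23, 2019 is October 16, 2019.
The date termination becomes effective: October 16, 2019 + 15 days = October 31, 2019.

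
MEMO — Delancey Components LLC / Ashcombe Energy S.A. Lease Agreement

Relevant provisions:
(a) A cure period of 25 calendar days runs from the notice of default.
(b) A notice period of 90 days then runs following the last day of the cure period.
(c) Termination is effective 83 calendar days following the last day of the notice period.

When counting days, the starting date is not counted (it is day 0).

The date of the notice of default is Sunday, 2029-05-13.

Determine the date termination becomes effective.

2029-11-27

The last day of the cure period: 2029-05-13 + 25 days = 2029-06-07.
The last day of the notice period: 2029-06-07 + 90 days = 2029-09-05.
The date termination becomes effective: 2029-09-05 + 83 days = 2029-11-27.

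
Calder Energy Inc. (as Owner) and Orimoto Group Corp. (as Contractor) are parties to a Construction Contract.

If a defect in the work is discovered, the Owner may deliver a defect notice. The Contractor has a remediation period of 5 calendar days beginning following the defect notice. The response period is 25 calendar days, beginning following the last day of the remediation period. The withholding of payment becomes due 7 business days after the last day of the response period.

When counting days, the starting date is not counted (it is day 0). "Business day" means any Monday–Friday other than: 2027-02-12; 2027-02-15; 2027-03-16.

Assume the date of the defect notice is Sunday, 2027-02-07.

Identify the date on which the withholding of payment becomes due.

2027-03-19

The last day of the remediation period: 5 calendar days after 2027-02-07 is 2027-02-12.
Adding 25 calendar days to 2027-02-12 gives 2027-03-09, which is the last day of the response period.
The date on which the withholding of payment becomes due: counting 7 business days from Tuesday, 2027-03-09 (Mar 10, Mar 11, Mar 12, Mar 15, Mar 17, Mar 18, Mar 19, skipping weekends and the listed holiday on Mar 16) reaches Friday, 2027-03-19.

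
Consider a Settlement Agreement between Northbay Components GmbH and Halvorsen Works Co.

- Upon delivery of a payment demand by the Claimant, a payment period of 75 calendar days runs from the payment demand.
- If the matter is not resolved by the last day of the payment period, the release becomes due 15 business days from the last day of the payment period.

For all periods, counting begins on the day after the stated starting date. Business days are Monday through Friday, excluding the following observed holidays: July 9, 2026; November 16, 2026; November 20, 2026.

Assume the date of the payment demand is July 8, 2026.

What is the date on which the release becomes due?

October 12, 2026

The last day of the payment period: 75 calendar days after July 8, 2026 is September 21, 2026.
From Monday, September 21, 2026, 15 business days (Sep 22, Sep 23, Sep 24, Sep 25, …, Oct 8, Oct 9, Oct 12, skipping weekends) brings us to Monday, October 12, 2026, which is the date on which the release becomes due.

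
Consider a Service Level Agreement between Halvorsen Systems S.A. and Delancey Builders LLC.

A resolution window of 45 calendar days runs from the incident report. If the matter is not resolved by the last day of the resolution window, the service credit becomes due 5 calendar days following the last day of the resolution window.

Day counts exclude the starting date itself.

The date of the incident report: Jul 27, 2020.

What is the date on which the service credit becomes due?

Sep 15, 2020

Adding 45 calendar days to Jul 27, 2020 gives Sep 10, 2020, which is the last day of the resolution window.
Adding 5 calendar days to Sep 10, 2020 gives Sep 15, 2020, which is the date on which the service credit becomes due.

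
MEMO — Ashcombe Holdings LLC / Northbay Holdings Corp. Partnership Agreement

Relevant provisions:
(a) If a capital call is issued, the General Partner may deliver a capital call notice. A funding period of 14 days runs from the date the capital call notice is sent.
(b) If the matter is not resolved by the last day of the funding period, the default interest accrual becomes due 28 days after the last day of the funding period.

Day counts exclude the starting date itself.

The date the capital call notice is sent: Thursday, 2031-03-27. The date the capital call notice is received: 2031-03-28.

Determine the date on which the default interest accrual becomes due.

2031-05-08

The last day of the funding period: 2031-03-27 + 14 days = 2031-04-10.
The date on which the default interest accrual becomes due: 2031-04-10 + 28 days = 2031-05-08.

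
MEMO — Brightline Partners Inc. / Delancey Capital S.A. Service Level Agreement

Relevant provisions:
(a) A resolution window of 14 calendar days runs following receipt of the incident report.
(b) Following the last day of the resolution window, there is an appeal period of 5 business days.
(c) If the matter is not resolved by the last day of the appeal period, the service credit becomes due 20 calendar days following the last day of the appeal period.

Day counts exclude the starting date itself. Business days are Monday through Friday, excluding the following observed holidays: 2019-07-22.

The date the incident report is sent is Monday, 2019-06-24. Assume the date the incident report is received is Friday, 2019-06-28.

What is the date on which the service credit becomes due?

The last day of the resolution window: 2019-06-28 + 14 days = 2019-07-12.
The last day of the appeal period: 5 business days after Friday, 2019-07-12, skipping weekends — Jul 15, Jul 16, Jul 17, Jul 18, Jul 19 — lands on Friday, 2019-07-19.
The date on which the service credit becomes due: 20 calendar days after 2019-07-19 is 2019-08-08.

2019-08-08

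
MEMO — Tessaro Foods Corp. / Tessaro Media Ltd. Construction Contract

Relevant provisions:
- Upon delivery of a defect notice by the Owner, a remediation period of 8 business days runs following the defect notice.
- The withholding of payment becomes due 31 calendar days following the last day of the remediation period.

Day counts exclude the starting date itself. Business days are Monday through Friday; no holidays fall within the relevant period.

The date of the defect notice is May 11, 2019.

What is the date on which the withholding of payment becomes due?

The last day of the remediation period: counting 8 business days from Saturday, May 11, 2019 (May 13, May 14, May 15, May 16, May 17, May 20, May 21, May 22, skipping weekends) reaches Wednesday, May 22, 2019.
Adding 31 calendar days to May 22, 2019 gives Jun 22, 2019, which is the date on which the withholding of payment becomes due.

Jun 22, 2019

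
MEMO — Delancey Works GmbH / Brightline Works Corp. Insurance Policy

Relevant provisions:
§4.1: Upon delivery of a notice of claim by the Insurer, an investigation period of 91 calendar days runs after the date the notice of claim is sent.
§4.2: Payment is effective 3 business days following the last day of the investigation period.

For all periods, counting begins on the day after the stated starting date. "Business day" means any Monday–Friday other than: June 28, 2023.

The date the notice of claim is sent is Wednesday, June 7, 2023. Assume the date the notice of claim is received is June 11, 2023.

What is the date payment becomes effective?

The last day of the investigation period: 91 calendar days after June 7, 2023 is September 6, 2023.
The date payment becomes effective: 3 business days after Wednesday, September 6, 2023, skipping weekends — Sep 7, Sep 8, Sep 11 — lands on Monday, September 11, 2023.

September 11, 2023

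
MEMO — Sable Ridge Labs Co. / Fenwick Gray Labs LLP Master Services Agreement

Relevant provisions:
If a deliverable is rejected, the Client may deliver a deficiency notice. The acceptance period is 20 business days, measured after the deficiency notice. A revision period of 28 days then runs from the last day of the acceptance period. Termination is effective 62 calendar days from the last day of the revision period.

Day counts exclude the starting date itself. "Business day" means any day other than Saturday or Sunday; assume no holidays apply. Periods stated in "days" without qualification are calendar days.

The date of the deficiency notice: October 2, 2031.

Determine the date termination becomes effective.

The last day of the acceptance period: 20 business days after Thursday, October 2, 2031, skipping weekends — Oct 3, Oct 6, Oct 7, Oct 8, …, Oct 28, Oct 29, Oct 30 — lands on Thursday, October 30, 2031.
Adding 28 calendar days to October 30, 2031 gives November 27, 2031, which is the last day of the revision period.
Adding 62 calendar days to November 27, 2031 gives January 28, 2032, which is the date termination becomes effective.

January 28, 2032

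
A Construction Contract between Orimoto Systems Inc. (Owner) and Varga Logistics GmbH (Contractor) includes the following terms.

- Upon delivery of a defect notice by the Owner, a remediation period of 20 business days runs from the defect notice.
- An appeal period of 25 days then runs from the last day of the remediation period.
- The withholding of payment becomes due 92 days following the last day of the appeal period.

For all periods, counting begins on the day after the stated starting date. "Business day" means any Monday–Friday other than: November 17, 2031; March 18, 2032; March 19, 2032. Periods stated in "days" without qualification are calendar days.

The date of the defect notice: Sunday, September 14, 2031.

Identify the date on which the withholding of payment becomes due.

February 4, 2032

The last day of the remediation period: counting 20 business days from Sunday, September 14, 2031 (Sep 15, Sep 16, Sep 17, Sep 18, …, Oct 8, Oct 9, Oct 10, skipping weekends) reaches Friday, October 10, 2031.
Adding 25 calendar days to October 10, 2031 gives November 4, 2031, which is the last day of the appeal period.
Adding 92 calendar days to November 4, 2031 gives February 4, 2032, which is the date on which the withholding of payment becomes due.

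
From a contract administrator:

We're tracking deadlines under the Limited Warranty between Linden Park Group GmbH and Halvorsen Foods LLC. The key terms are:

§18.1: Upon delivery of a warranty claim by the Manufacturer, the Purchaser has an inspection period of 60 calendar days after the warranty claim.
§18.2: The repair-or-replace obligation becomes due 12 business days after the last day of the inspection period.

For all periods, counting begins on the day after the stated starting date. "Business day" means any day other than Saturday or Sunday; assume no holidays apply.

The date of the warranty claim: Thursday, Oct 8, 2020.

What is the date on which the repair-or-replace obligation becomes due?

Adding 60 calendar days to Oct 8, 2020 gives Dec 7, 2020, which is the last day of the inspection period.
The date on which the repair-or-replace obligation becomes due: 12 business days after Monday, Dec 7, 2020, skipping weekends — Dec 8, Dec 9, Dec 10, Dec 11, …, Dec 21, Dec 22, Dec 23 — lands on Wednesday, Dec 23, 2020.

Dec 23, 2020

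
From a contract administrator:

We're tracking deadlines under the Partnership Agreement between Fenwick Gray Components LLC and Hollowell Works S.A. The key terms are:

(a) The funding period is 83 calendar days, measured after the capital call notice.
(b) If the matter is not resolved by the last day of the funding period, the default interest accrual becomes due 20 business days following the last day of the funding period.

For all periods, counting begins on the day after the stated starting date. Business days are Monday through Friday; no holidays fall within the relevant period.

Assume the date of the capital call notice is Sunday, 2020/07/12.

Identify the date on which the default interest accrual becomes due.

2020/10/30

The last day of the funding period: 83 calendar days after 2020/07/12 is 2020/10/03.
From Saturday, 2020/10/03, 20 business days (Oct 5, Oct 6, Oct 7, Oct 8, …, Oct 28, Oct 29, Oct 30, skipping weekends) brings us to Friday, 2020/10/30, which is the date on which the default interest accrual becomes due.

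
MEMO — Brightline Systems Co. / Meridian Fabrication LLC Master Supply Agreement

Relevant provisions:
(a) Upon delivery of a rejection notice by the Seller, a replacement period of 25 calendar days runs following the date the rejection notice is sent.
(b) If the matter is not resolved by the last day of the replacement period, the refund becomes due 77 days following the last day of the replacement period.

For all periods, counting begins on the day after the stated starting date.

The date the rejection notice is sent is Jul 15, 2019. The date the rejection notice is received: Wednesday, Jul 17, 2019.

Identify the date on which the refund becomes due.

Oct 25, 2019

Adding 25 calendar days to Jul 15, 2019 gives Aug 9, 2019, which is the last day of the replacement period.
Adding 77 calendar days to Aug 9, 2019 gives Oct 25, 2019, which is the date on which the refund becomes due.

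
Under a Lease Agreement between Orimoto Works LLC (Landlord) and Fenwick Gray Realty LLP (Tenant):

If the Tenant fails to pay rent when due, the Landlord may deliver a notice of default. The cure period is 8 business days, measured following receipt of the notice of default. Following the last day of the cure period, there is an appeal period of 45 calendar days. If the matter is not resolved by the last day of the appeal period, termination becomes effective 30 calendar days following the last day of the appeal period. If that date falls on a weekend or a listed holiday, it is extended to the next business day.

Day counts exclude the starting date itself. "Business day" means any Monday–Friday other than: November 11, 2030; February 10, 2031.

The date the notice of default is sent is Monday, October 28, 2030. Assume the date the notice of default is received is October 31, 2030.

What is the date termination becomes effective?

January 27, 2031

The last day of the cure period: counting 8 business days from Thursday, October 31, 2030 (Nov 1, Nov 4, Nov 5, Nov 6, Nov 7, Nov 8, Nov 12, Nov 13, skipping weekends and the listed holiday on Nov 11) reaches Wednesday, November 13, 2030.
The last day of the appeal period: 45 calendar days after November 13, 2030 is December 28, 2030.
Adding 30 calendar days to December 28, 2030 gives January 27, 2031, which is the date termination becomes effective. January 27, 2031 is a Monday and is not a listed holiday, so no roll-forward applies.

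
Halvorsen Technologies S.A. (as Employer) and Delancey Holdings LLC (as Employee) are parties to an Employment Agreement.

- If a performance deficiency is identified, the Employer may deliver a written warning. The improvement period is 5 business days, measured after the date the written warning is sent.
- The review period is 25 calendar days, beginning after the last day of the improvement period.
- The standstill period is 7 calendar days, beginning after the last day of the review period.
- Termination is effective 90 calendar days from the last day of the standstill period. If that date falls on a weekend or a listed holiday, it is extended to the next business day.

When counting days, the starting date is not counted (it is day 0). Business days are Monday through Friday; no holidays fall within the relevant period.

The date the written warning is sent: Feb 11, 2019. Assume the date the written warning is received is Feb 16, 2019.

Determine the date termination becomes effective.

The last day of the improvement period: counting 5 business days from Monday, Feb 11, 2019 (Feb 12, Feb 13, Feb 14, Feb 15, Feb 18, skipping weekends) reaches Monday, Feb 18, 2019.
The last day of the review period: 25 calendar days after Feb 18, 2019 is Mar 15, 2019.
Adding 7 calendar days to Mar 15, 2019 gives Mar 22, 2019, which is the last day of the standstill period.
Adding 90 calendar days to Mar 22, 2019 gives Jun 20, 2019, which is the date termination becomes effective. Jun 20, 2019 is a Thursday, so no roll-forward applies.

Jun 20, 2019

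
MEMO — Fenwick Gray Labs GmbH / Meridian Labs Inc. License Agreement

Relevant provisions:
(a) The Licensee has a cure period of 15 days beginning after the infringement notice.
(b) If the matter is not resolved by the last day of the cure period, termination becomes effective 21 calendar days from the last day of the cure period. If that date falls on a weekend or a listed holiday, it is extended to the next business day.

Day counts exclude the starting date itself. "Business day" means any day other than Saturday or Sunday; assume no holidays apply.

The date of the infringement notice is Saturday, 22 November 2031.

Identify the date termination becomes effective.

The last day of the cure period: 15 calendar days after 22 November 2031 is 7 December 2031.
The date termination becomes effective: 7 December 2031 + 21 days = 28 December 2031. That falls on a Sunday, so it rolls to the next business day, Monday, 29 December 2031.

29 December 2031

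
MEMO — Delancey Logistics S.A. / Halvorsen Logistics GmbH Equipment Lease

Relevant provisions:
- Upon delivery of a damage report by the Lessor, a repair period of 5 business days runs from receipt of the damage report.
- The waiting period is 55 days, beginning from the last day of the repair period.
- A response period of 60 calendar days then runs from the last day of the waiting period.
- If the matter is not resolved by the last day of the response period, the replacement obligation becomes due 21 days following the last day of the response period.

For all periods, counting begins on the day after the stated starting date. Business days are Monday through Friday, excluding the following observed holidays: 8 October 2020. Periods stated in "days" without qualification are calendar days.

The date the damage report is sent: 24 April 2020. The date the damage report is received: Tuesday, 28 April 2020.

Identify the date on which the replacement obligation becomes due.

18 September 2020

The last day of the repair period: 5 business days after Tuesday, 28 April 2020, skipping weekends — Apr 29, Apr 30, May 1, May 4, May 5 — lands on Tuesday, 5 May 2020.
The last day of the waiting period: 55 calendar days after 5 May 2020 is 29 June 2020.
The last day of the response period: 29 June 2020 + 60 days = 28 August 2020.
The date on which the replacement obligation becomes due: 28 August 2020 + 21 days = 18 September 2020.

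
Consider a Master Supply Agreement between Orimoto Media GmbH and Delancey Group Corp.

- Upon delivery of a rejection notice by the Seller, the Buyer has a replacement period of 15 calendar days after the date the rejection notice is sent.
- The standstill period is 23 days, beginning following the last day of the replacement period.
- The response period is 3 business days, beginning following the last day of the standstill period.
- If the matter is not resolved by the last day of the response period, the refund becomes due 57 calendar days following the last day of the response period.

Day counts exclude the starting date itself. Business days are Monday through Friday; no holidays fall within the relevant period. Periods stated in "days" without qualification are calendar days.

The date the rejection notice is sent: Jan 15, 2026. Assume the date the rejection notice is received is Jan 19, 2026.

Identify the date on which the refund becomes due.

Apr 23, 2026

The last day of the replacement period: 15 calendar days after Jan 15, 2026 is Jan 30, 2026.
The last day of the standstill period: Jan 30, 2026 + 23 days = Feb 22, 2026.
The last day of the response period: 3 business days after Sunday, Feb 22, 2026, skipping weekends — Feb 23, Feb 24, Feb 25 — lands on Wednesday, Feb 25, 2026.
The date on which the refund becomes due: Feb 25, 2026 + 57 days = Apr 23, 2026.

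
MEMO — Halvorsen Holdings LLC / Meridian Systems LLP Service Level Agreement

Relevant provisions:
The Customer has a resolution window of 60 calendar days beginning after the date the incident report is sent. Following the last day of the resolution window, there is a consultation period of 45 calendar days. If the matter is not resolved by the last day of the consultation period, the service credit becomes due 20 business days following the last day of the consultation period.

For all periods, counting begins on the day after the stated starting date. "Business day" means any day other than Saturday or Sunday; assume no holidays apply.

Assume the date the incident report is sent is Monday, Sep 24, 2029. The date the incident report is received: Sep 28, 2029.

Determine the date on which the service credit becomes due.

Adding 60 calendar days to Sep 24, 2029 gives Nov 23, 2029, which is the last day of the resolution window.
The last day of the consultation period: Nov 23, 2029 + 45 days = Jan 7, 2030.
The date on which the service credit becomes due: counting 20 business days from Monday, Jan 7, 2030 (Jan 8, Jan 9, Jan 10, Jan 11, …, Jan 31, Feb 1, Feb 4, skipping weekends) reaches Monday, Feb 4, 2030.

Feb 4, 2030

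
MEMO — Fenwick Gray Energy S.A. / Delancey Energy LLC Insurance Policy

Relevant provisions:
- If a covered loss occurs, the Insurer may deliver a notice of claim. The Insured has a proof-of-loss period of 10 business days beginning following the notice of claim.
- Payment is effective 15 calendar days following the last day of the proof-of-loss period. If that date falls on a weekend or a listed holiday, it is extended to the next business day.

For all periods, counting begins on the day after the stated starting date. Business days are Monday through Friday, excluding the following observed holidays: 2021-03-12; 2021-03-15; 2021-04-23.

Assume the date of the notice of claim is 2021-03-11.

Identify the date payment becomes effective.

From Thursday, 2021-03-11, 10 business days (Mar 16, Mar 17, Mar 18, Mar 19, Mar 22, Mar 23, Mar 24, Mar 25, Mar 26, Mar 29, skipping weekends and the listed holidays on Mar 12, Mar 15) brings us to Monday, 2021-03-29, which is the last day of the proof-of-loss period.
The date payment becomes effective: 15 calendar days after 2021-03-29 is 2021-04-13. 2021-04-13 is a Tuesday and is not a listed holiday, so no roll-forward applies.

2021-04-13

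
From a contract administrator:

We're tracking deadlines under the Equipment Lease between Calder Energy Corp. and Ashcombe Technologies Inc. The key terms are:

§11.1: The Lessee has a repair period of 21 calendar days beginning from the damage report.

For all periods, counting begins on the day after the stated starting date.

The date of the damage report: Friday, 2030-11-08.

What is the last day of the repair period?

2030-11-29

The last day of the repair period: 21 calendar days after 2030-11-08 is 2030-11-29.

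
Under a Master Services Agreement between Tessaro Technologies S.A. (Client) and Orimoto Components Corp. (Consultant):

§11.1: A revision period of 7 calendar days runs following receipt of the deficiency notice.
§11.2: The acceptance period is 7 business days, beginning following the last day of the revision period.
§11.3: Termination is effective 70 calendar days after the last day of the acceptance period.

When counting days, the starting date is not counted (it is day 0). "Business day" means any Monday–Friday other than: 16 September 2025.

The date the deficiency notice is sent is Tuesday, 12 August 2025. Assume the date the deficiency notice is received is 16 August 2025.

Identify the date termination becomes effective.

The last day of the revision period: 7 calendar days after 16 August 2025 is 23 August 2025.
The last day of the acceptance period: counting 7 business days from Saturday, 23 August 2025 (Aug 25, Aug 26, Aug 27, Aug 28, Aug 29, Sep 1, Sep 2, skipping weekends) reaches Tuesday, 2 September 2025.
The date termination becomes effective: 70 calendar days after 2 September 2025 is 11 November 2025.

11 November 2025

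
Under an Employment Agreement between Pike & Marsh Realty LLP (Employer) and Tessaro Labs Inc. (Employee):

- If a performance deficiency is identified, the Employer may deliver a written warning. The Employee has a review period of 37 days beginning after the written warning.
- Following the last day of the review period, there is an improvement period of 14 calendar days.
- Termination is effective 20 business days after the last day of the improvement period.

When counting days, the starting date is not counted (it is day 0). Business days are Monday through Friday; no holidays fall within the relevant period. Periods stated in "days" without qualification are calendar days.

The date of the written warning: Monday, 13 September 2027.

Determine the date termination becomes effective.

Adding 37 calendar days to 13 September 2027 gives 20 October 2027, which is the last day of the review period.
Adding 14 calendar days to 20 October 2027 gives 3 November 2027, which is the last day of the improvement period.
The date termination becomes effective: counting 20 business days from Wednesday, 3 November 2027 (Nov 4, Nov 5, Nov 8, Nov 9, …, Nov 29, Nov 30, Dec 1, skipping weekends) reaches Wednesday, 1 December 2027.

1 December 2027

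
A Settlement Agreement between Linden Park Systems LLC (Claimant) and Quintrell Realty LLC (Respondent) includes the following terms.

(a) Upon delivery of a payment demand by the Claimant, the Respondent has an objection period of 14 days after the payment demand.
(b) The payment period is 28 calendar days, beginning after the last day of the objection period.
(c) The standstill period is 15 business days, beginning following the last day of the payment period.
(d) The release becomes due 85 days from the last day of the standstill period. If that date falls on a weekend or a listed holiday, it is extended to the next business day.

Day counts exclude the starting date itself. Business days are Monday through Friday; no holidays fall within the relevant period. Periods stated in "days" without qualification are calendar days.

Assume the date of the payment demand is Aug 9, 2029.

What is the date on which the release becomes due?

The last day of the objection period: Aug 9, 2029 + 14 days = Aug 23, 2029.
The last day of the payment period: 28 calendar days after Aug 23, 2029 is Sep 20, 2029.
The last day of the standstill period: 15 business days after Thursday, Sep 20, 2029, skipping weekends — Sep 21, Sep 24, Sep 25, Sep 26, …, Oct 9, Oct 10, Oct 11 — lands on Thursday, Oct 11, 2029.
The date on which the release becomes due: Oct 11, 2029 + 85 days = Jan 4, 2030. Jan 4, 2030 is a Friday, so no roll-forward applies.

Jan 4, 2030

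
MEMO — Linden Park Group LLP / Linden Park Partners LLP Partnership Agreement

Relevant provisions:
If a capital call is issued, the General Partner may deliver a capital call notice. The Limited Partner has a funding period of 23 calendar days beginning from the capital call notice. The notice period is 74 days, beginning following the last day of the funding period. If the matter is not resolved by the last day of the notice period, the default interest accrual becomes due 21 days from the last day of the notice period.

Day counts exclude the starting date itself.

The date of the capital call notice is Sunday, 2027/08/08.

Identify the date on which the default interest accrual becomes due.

Adding 23 calendar days to 2027/08/08 gives 2027/08/31, which is the last day of the funding period.
The last day of the notice period: 74 calendar days after 2027/08/31 is 2027/11/13.
The date on which the default interest accrual becomes due: 2027/11/13 + 21 days = 2027/12/04.

2027/12/04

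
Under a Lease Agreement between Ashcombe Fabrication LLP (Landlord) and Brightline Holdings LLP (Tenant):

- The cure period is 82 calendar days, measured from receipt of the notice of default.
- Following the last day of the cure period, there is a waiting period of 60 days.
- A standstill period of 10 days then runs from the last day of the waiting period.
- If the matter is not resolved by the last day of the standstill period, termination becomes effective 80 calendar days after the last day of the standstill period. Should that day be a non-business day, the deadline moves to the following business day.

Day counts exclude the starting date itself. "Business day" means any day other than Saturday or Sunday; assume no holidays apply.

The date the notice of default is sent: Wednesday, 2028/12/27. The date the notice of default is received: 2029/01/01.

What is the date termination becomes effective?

The last day of the cure period: 2029/01/01 + 82 days = 2029/03/24.
The last day of the waiting period: 2029/03/24 + 60 days = 2029/05/23.
Adding 10 calendar days to 2029/05/23 gives 2029/06/02, which is the last day of the standstill period.
Adding 80 calendar days to 2029/06/02 gives 2029/08/21, which is the date termination becomes effective. 2029/08/21 is a Tuesday, so no roll-forward applies.

2029/08/21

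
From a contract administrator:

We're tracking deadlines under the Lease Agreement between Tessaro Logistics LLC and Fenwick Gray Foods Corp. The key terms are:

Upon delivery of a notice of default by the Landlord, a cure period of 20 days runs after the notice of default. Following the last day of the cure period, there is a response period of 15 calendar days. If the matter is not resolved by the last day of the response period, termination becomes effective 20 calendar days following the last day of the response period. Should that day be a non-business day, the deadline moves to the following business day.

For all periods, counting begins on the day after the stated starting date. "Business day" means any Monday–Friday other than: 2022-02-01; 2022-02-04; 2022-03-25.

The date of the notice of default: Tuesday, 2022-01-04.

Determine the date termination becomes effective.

2022-02-28

The last day of the cure period: 20 calendar days after 2022-01-04 is 2022-01-24.
The last day of the response period: 2022-01-24 + 15 days = 2022-02-08.
The date termination becomes effective: 20 calendar days after 2022-02-08 is 2022-02-28. 2022-02-28 is a Monday and is not a listed holiday, so no roll-forward applies.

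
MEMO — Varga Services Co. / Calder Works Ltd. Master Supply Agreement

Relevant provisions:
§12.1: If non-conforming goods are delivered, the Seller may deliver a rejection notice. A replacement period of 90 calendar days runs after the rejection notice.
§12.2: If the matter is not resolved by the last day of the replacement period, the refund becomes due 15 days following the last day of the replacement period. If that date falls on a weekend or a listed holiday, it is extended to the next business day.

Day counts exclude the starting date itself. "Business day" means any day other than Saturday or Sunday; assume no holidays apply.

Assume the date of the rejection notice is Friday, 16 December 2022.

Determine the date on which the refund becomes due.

The last day of the replacement period: 90 calendar days after 16 December 2022 is 16 March 2023.
The date on which the refund becomes due: 16 March 2023 + 15 days = 31 March 2023. 31 March 2023 is a Friday, so no roll-forward applies.

31 March 2023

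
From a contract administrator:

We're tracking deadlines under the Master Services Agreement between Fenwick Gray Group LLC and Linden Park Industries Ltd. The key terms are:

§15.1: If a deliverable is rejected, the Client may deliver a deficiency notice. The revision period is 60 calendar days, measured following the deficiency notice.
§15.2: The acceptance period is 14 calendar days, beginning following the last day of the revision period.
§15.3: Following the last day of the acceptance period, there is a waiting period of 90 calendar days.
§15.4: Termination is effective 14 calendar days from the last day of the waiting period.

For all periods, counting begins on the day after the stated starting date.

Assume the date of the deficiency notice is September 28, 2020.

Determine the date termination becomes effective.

The last day of the revision period: 60 calendar days after September 28, 2020 is November 27, 2020.
The last day of the acceptance period: 14 calendar days after November 27, 2020 is December 11, 2020.
The last day of the waiting period: December 11, 2020 + 90 days = March 11, 2021.
The date termination becomes effective: March 11, 2021 + 14 days = March 25, 2021.

March 25, 2021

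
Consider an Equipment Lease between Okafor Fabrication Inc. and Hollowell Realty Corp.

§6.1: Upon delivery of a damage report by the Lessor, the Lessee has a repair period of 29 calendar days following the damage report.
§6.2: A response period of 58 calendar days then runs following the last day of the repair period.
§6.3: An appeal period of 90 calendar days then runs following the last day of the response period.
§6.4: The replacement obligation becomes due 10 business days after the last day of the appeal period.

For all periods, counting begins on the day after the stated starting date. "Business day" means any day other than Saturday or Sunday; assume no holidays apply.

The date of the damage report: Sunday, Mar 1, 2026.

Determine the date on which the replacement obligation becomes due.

Sep 8, 2026

The last day of the repair period: 29 calendar days after Mar 1, 2026 is Mar 30, 2026.
Adding 58 calendar days to Mar 30, 2026 gives May 27, 2026, which is the last day of the response period.
Adding 90 calendar days to May 27, 2026 gives Aug 25, 2026, which is the last day of the appeal period.
From Tuesday, Aug 25, 2026, 10 business days (Aug 26, Aug 27, Aug 28, Aug 31, Sep 1, Sep 2, Sep 3, Sep 4, Sep 7, Sep 8, skipping weekends) brings us to Tuesday, Sep 8, 2026, which is the date on which the replacement obligation becomes due.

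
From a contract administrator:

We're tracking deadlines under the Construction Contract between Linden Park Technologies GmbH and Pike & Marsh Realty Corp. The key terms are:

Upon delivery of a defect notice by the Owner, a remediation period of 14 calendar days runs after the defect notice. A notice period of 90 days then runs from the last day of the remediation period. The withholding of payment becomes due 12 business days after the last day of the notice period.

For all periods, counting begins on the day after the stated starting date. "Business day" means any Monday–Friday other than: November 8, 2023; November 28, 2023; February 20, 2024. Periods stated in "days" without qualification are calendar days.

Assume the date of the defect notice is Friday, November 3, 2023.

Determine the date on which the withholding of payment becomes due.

March 5, 2024

The last day of the remediation period: 14 calendar days after November 3, 2023 is November 17, 2023.
The last day of the notice period: November 17, 2023 + 90 days = February 15, 2024.
The date on which the withholding of payment becomes due: 12 business days after Thursday, February 15, 2024, skipping weekends and the listed holiday on Feb 20 — Feb 16, Feb 19, Feb 21, Feb 22, …, Mar 1, Mar 4, Mar 5 — lands on Tuesday, March 5, 2024.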